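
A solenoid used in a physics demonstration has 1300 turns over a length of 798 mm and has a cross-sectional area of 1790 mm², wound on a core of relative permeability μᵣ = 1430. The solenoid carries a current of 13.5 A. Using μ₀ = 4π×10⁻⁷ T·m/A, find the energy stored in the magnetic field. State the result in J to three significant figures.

U ≈ 621 J

A = 1790 mm² = 1.790×10^-3 m².
L = μ₀μᵣN²A/ℓ = (4π×10⁻⁷)(1430)(1300)²(1.790×10^-3)/(0.798) = 6.812 H.
U = ½LI² = ½(6.812)(13.5)² = 620.8 J.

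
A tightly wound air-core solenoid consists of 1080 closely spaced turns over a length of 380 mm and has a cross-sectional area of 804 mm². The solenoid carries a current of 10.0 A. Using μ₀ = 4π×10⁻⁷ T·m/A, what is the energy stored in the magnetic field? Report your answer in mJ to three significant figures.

A = 804 mm² = 8.040×10^-4 m².
L = μ₀N²A/ℓ = (4π×10⁻⁷)(1080)²(8.040×10^-4)/(0.38) = 3.101×10^-3 H.
U = ½LI² = ½(3.101×10^-3)(10.0)² = 0.1551 J.

U ≈ 155 mJ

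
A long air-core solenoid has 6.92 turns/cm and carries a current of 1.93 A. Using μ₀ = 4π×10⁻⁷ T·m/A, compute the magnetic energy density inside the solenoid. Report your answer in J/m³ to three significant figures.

u ≈ 1.12 J/m³

B = μ₀nI = (4π×10⁻⁷)(692)(1.93) = 1.678×10^-3 T.
u = B²/(2μ₀) = (1.678×10^-3)²/(2×4π×10⁻⁷) = 1.121 J/m³.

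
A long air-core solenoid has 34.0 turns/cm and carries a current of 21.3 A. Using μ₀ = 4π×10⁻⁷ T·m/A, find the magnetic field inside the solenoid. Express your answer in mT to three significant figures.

Inside a long solenoid, B = μ₀nI.
B = (4π×10⁻⁷)(3.400×10^3 m⁻¹)(21.3 A) = 9.101×10^-2 T.

B ≈ 91.0 mT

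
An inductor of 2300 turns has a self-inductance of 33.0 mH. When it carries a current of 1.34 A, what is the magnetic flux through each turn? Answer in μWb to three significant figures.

From L = NΦ_B/I, the flux per turn is Φ_B = LI/N.
Φ_B = (3.300×10^-2 H)(1.34 A)/2300 = 1.923×10^-5 Wb.

Φ_B ≈ 19.2 μWb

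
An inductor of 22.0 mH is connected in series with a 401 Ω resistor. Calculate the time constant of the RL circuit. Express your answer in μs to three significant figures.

τ = L/R = (2.200×10^-2 H)/(401 Ω) = 5.486×10^-5 s.

τ ≈ 54.9 μs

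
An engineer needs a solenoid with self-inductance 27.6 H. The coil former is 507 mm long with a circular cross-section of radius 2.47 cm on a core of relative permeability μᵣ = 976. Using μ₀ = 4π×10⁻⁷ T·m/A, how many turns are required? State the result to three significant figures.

A = πr² = π(2.470×10^-2 m)² = 1.917×10^-3 m².
From L = μ₀μᵣN²A/ℓ, N = √(Lℓ / (μ₀μᵣA)).
N = √[(27.6)(0.507) / ((4π×10⁻⁷)(976)×1.917×10^-3)] = √(5.953×10^6) ≈ 2439.8.

N ≈ 2440 turns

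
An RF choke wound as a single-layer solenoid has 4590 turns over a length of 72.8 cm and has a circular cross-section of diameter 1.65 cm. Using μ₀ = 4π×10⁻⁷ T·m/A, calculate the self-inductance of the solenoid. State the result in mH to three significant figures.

A = π(d/2)² = π(8.250×10^-3 m)² = 2.138×10^-4 m².
For a long solenoid, L = μ₀N²A/ℓ.
L = (4π×10⁻⁷)(4590)²(2.138×10^-4)/(0.728 m) = 7.776×10^-3 H.

L ≈ 7.78 mH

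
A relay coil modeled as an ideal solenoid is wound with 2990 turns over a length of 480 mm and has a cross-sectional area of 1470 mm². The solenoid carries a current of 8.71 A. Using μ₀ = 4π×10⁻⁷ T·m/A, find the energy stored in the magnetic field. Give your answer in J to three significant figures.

U ≈ 1.31 J

A = 1470 mm² = 1.470×10^-3 m².
L = μ₀N²A/ℓ = (4π×10⁻⁷)(2990)²(1.470×10^-3)/(0.48) = 3.441×10^-2 H.
U = ½LI² = ½(3.441×10^-2)(8.71)² = 1.305 J.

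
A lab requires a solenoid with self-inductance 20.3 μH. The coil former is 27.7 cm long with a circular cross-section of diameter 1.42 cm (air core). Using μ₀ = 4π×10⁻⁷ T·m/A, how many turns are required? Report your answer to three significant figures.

N ≈ 168 turns

A = π(d/2)² = π(7.100×10^-3 m)² = 1.584×10^-4 m².
From L = μ₀N²A/ℓ, N = √(Lℓ / (μ₀A)).
N = √[(2.030×10^-5)(0.277) / ((4π×10⁻⁷)×1.584×10^-4)] = √(2.826×10^4) ≈ 168.1.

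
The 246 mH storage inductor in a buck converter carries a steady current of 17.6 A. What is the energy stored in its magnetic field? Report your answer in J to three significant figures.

U ≈ 38.1 J

Stored magnetic energy: U = ½LI².
U = ½(0.246 H)(17.6 A)² = 38.1 J.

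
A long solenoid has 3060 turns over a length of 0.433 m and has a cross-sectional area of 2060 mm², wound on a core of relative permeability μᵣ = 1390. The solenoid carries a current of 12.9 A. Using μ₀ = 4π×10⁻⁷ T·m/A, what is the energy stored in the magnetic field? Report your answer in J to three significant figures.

U ≈ 6470 J

A = 2060 mm² = 2.060×10^-3 m².
L = μ₀μᵣN²A/ℓ = (4π×10⁻⁷)(1390)(3060)²(2.060×10^-3)/(0.433) = 77.81 H.
U = ½LI² = ½(77.81)(12.9)² = 6.474×10^3 J.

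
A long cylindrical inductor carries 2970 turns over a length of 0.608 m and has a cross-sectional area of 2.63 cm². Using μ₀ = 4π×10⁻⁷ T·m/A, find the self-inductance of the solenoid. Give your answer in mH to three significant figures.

L ≈ 4.79 mH

A = 2.63 cm² = 2.630×10^-4 m².
For a long solenoid, L = μ₀N²A/ℓ.
L = (4π×10⁻⁷)(2970)²(2.630×10^-4)/(0.608 m) = 4.7948×10^-3 H.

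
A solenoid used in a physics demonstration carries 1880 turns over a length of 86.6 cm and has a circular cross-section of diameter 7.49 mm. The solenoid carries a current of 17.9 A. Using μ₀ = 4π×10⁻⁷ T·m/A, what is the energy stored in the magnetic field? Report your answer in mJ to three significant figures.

A = π(d/2)² = π(3.745×10^-3 m)² = 4.406×10^-5 m².
L = μ₀N²A/ℓ = (4π×10⁻⁷)(1880)²(4.406×10^-5)/(0.866) = 2.260×10^-4 H.
U = ½LI² = ½(2.260×10^-4)(17.9)² = 3.620×10^-2 J.

U ≈ 36.2 mJ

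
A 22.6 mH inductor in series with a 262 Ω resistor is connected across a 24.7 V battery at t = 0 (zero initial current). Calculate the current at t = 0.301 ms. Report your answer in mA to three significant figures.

I ≈ 91.4 mA

τ = L/R = 2.260×10^-2/262 = 8.626×10^-5 s; final current I_∞ = ε/R = 24.7/262 = 9.427×10^-2 A.
I(t) = I_∞(1 − e^(−t/τ)) with t/τ = 3.489.
I = (9.427×10^-2)(1 − e^(−3.489)) = 9.140×10^-2 A.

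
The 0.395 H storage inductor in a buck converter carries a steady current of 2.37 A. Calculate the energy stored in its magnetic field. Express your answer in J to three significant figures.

U ≈ 1.11 J

Stored magnetic energy: U = ½LI².
U = ½(0.395 H)(2.37 A)² = 1.109 J.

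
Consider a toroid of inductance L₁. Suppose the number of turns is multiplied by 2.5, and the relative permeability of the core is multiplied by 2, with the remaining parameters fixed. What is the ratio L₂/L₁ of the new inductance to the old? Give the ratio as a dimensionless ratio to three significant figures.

L₂/L₁ = 12.5

For a toroid, L ∝ μᵣN²A/R.
L₂/L₁ = (2.5)^2 × (2) = 12.5.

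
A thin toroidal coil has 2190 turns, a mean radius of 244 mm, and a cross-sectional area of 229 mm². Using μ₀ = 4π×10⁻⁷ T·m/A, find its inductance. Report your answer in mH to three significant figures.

For a thin toroid, L = μ₀N²A/(2πR).
L = (4π×10⁻⁷)(2190)²(2.290×10^-4) / (2π×0.244 m) = 9.003×10^-4 H.

L ≈ 0.900 mH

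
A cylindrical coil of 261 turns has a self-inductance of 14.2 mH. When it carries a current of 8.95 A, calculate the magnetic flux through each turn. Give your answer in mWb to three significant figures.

From L = NΦ_B/I, the flux per turn is Φ_B = LI/N.
Φ_B = (1.420×10^-2 H)(8.95 A)/261 = 4.869×10^-4 Wb.

Φ_B ≈ 0.487 mWb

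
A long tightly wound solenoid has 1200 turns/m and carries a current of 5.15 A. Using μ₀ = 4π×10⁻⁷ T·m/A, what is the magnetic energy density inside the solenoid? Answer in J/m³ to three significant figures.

B = μ₀nI = (4π×10⁻⁷)(1.200×10^3)(5.15) = 7.766×10^-3 T.
u = B²/(2μ₀) = (7.766×10^-3)²/(2×4π×10⁻⁷) = 24 J/m³.

u ≈ 24.0 J/m³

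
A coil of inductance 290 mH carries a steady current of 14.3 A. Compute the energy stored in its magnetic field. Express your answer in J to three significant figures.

U ≈ 29.7 J

Stored magnetic energy: U = ½LI².
U = ½(0.29 H)(14.3 A)² = 29.65 J.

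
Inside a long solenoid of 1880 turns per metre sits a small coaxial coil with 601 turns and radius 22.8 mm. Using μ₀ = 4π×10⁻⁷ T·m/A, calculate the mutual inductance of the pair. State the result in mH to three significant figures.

The outer solenoid produces a uniform field B₁ = μ₀n₁I₁ across the inner coil,
so the flux linkage is N₂Φ = N₂B₁A₂ = μ₀n₁N₂A₂·I₁, giving M = μ₀n₁N₂A₂.
A₂ = πr² = π(2.280×10^-2 m)² = 1.633×10^-3 m².
M = (4π×10⁻⁷)(1880)(601)(1.633×10^-3) = 2.319×10^-3 H.

M ≈ 2.32 mH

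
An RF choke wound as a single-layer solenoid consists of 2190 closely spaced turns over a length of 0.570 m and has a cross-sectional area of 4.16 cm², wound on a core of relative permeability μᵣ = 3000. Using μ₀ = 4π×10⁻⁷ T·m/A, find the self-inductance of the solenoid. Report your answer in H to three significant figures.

L ≈ 13.2 H

A = 4.16 cm² = 4.160×10^-4 m².
For a long solenoid, L = μ₀μᵣN²A/ℓ.
L = (4π×10⁻⁷)(3000)(2190)²(4.160×10^-4)/(0.57 m) = 13.2 H.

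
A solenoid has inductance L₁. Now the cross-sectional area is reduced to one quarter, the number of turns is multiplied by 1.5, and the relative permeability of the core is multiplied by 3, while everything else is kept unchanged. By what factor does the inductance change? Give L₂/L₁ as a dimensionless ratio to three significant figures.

For a solenoid, L ∝ μᵣN²A/ℓ.
L₂/L₁ = (0.25) × (1.5)^2 × (3) = 1.69.

L₂/L₁ = 1.69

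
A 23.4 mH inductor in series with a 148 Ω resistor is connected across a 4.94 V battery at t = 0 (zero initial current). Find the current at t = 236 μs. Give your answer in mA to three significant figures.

τ = L/R = 2.340×10^-2/148 = 1.581×10^-4 s; final current I_∞ = ε/R = 4.94/148 = 3.338×10^-2 A.
I(t) = I_∞(1 − e^(−t/τ)) with t/τ = 1.493.
I = (3.338×10^-2)(1 − e^(−1.493)) = 2.588×10^-2 A.

I ≈ 25.9 mA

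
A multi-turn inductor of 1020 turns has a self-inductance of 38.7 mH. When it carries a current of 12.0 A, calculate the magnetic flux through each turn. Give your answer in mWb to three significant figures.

From L = NΦ_B/I, the flux per turn is Φ_B = LI/N.
Φ_B = (3.870×10^-2 H)(12.0 A)/1020 = 4.553×10^-4 Wb.

Φ_B ≈ 0.455 mWb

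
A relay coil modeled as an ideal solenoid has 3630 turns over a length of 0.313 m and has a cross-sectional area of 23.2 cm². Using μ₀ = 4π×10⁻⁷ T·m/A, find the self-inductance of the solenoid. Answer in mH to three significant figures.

L ≈ 123 mH

A = 23.2 cm² = 2.320×10^-3 m².
For a long solenoid, L = μ₀N²A/ℓ.
L = (4π×10⁻⁷)(3630)²(2.320×10^-3)/(0.313 m) = 0.1227 H.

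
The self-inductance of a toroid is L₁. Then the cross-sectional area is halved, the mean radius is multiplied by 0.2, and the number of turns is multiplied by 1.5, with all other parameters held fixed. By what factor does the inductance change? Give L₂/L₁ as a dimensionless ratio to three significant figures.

L₂/L₁ = 5.63

For a toroid, L ∝ μᵣN²A/R.
L₂/L₁ = (0.5) × (0.2)^-1 × (1.5)^2 = 5.63.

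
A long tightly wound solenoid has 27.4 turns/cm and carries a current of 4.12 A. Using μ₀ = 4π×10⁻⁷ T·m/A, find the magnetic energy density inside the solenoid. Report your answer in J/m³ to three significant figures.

u ≈ 80.1 J/m³

B = μ₀nI = (4π×10⁻⁷)(2.740×10^3)(4.12) = 1.419×10^-2 T.
u = B²/(2μ₀) = (1.419×10^-2)²/(2×4π×10⁻⁷) = 80.07 J/m³.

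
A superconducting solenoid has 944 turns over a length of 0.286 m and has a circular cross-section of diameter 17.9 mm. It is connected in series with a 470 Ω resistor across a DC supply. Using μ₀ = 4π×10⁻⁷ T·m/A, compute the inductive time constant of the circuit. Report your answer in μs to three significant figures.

τ ≈ 2.10 μs

A = π(d/2)² = π(8.950×10^-3 m)² = 2.516×10^-4 m².
L = μ₀N²A/ℓ = (4π×10⁻⁷)(944)²(2.516×10^-4)/(0.286) = 9.853×10^-4 H.
τ = L/R = (9.853×10^-4)/(470) = 2.096×10^-6 s.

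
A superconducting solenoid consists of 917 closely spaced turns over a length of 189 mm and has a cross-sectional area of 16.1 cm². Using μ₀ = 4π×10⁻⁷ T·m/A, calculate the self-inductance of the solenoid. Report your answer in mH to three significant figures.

A = 16.1 cm² = 1.610×10^-3 m².
For a long solenoid, L = μ₀N²A/ℓ.
L = (4π×10⁻⁷)(917)²(1.610×10^-3)/(0.189 m) = 9.001×10^-3 H.

L ≈ 9.00 mH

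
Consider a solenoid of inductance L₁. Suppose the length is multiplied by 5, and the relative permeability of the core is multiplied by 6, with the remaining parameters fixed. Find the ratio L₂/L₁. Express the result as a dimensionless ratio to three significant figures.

L₂/L₁ = 1.20

For a solenoid, L ∝ μᵣN²A/ℓ.
L₂/L₁ = (5)^-1 × (6) = 1.20.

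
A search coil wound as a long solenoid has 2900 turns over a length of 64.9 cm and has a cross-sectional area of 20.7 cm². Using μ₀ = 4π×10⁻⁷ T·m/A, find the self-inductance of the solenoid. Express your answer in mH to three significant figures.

L ≈ 33.7 mH

A = 20.7 cm² = 2.070×10^-3 m².
For a long solenoid, L = μ₀N²A/ℓ.
L = (4π×10⁻⁷)(2900)²(2.070×10^-3)/(0.649 m) = 3.371×10^-2 H.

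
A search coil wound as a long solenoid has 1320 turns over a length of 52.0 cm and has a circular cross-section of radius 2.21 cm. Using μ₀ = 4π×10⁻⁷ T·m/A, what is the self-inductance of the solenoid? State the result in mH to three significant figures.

L ≈ 6.46 mH

A = πr² = π(2.210×10^-2 m)² = 1.534×10^-3 m².
For a long solenoid, L = μ₀N²A/ℓ.
L = (4π×10⁻⁷)(1320)²(1.534×10^-3)/(0.52 m) = 6.461×10^-3 H.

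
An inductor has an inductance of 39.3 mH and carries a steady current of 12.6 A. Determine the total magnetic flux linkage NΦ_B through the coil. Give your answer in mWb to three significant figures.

NΦ_B ≈ 495 mWb

From L = NΦ_B/I, the flux linkage is NΦ_B = LI.
NΦ_B = (3.930×10^-2 H)(12.6 A) = 0.4952 Wb.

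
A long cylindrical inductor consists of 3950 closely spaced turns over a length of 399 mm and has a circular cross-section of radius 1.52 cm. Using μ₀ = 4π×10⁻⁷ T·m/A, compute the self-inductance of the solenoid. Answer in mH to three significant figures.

A = πr² = π(1.520×10^-2 m)² = 7.258×10^-4 m².
For a long solenoid, L = μ₀N²A/ℓ.
L = (4π×10⁻⁷)(3950)²(7.258×10^-4)/(0.399 m) = 3.567×10^-2 H.

L ≈ 35.7 mH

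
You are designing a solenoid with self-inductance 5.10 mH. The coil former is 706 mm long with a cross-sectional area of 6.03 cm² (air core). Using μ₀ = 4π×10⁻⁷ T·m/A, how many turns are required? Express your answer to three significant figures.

N ≈ 2180 turns

A = 6.03 cm² = 6.030×10^-4 m².
From L = μ₀N²A/ℓ, N = √(Lℓ / (μ₀A)).
N = √[(5.100×10^-3)(0.706) / ((4π×10⁻⁷)×6.030×10^-4)] = √(4.752×10^6) ≈ 2179.8.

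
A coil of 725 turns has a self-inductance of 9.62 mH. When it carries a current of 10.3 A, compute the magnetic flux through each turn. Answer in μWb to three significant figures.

Φ_B ≈ 137 μWb

From L = NΦ_B/I, the flux per turn is Φ_B = LI/N.
Φ_B = (9.620×10^-3 H)(10.3 A)/725 = 1.367×10^-4 Wb.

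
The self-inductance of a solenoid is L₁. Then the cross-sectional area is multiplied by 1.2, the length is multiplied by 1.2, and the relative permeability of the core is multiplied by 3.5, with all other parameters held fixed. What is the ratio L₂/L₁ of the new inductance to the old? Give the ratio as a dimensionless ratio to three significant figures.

For a solenoid, L ∝ μᵣN²A/ℓ.
L₂/L₁ = (1.2) × (1.2)^-1 × (3.5) = 3.50.

L₂/L₁ = 3.50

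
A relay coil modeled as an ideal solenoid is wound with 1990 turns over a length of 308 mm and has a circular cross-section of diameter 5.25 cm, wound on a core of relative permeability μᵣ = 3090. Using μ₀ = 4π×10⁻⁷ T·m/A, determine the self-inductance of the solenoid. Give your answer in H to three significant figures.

A = π(d/2)² = π(2.625×10^-2 m)² = 2.1648×10^-3 m².
For a long solenoid, L = μ₀μᵣN²A/ℓ.
L = (4π×10⁻⁷)(3090)(1990)²(2.1648×10^-3)/(0.308 m) = 108.1 H.

L ≈ 108 H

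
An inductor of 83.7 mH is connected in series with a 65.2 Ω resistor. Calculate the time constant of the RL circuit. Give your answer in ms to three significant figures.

τ ≈ 1.28 ms

τ = L/R = (8.370×10^-2 H)/(65.2 Ω) = 1.284×10^-3 s.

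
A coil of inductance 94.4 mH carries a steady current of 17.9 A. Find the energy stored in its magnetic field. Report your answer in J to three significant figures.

Stored magnetic energy: U = ½LI².
U = ½(9.440×10^-2 H)(17.9 A)² = 15.12 J.

U ≈ 15.1 J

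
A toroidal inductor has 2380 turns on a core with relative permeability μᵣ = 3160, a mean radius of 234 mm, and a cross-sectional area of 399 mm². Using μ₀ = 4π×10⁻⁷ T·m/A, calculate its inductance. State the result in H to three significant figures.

L ≈ 6.10 H

For a thin toroid, L = μ₀μᵣN²A/(2πR).
L = (4π×10⁻⁷)(3160)(2380)²(3.990×10^-4) / (2π×0.234 m) = 6.104 H.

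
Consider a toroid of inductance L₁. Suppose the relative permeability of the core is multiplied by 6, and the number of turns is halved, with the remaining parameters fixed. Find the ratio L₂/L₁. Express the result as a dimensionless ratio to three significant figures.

For a toroid, L ∝ μᵣN²A/R.
L₂/L₁ = (6) × (0.5)^2 = 1.50.

L₂/L₁ = 1.50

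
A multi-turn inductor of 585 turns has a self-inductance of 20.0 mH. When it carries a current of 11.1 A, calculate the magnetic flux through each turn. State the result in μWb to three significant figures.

Φ_B ≈ 379 μWb

From L = NΦ_B/I, the flux per turn is Φ_B = LI/N.
Φ_B = (2.000×10^-2 H)(11.1 A)/585 = 3.7949×10^-4 Wb.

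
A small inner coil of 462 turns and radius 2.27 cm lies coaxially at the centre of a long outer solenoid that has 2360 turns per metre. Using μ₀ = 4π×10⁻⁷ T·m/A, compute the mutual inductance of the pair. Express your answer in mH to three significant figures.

The outer solenoid produces a uniform field B₁ = μ₀n₁I₁ across the inner coil,
so the flux linkage is N₂Φ = N₂B₁A₂ = μ₀n₁N₂A₂·I₁, giving M = μ₀n₁N₂A₂.
A₂ = πr² = π(2.270×10^-2 m)² = 1.619×10^-3 m².
M = (4π×10⁻⁷)(2360)(462)(1.619×10^-3) = 2.218×10^-3 H.

M ≈ 2.22 mH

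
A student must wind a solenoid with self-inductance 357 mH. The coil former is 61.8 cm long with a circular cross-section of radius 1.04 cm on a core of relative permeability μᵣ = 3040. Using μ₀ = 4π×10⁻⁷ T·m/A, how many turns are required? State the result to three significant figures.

A = πr² = π(1.040×10^-2 m)² = 3.398×10^-4 m².
From L = μ₀μᵣN²A/ℓ, N = √(Lℓ / (μ₀μᵣA)).
N = √[(0.357)(0.618) / ((4π×10⁻⁷)(3040)×3.398×10^-4)] = √(1.700×10^5) ≈ 412.3.

N ≈ 412 turns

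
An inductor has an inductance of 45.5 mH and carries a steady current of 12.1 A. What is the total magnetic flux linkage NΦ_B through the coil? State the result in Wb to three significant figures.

From L = NΦ_B/I, the flux linkage is NΦ_B = LI.
NΦ_B = (4.550×10^-2 H)(12.1 A) = 0.5505 Wb.

NΦ_B ≈ 0.551 Wb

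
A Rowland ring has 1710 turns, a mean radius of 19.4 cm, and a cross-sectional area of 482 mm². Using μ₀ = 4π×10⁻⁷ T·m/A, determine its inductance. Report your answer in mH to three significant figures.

For a thin toroid, L = μ₀N²A/(2πR).
L = (4π×10⁻⁷)(1710)²(4.820×10^-4) / (2π×0.194 m) = 1.453×10^-3 H.

L ≈ 1.45 mH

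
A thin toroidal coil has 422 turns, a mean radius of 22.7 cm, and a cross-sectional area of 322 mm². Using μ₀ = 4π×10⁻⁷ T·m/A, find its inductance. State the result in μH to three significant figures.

L ≈ 50.5 μH

For a thin toroid, L = μ₀N²A/(2πR).
L = (4π×10⁻⁷)(422)²(3.220×10^-4) / (2π×0.227 m) = 5.052×10^-5 H.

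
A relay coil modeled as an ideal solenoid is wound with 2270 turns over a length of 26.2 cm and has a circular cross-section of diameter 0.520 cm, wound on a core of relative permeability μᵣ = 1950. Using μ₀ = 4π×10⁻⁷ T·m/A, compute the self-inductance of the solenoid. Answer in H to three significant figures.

A = π(d/2)² = π(2.600×10^-3 m)² = 2.124×10^-5 m².
For a long solenoid, L = μ₀μᵣN²A/ℓ.
L = (4π×10⁻⁷)(1950)(2270)²(2.124×10^-5)/(0.262 m) = 1.024 H.

L ≈ 1.02 H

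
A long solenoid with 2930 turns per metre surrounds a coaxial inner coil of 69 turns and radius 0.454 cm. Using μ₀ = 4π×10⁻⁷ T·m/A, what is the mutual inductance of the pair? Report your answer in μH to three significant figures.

M ≈ 16.5 μH

The outer solenoid produces a uniform field B₁ = μ₀n₁I₁ across the inner coil,
so the flux linkage is N₂Φ = N₂B₁A₂ = μ₀n₁N₂A₂·I₁, giving M = μ₀n₁N₂A₂.
A₂ = πr² = π(4.540×10^-3 m)² = 6.475×10^-5 m².
M = (4π×10⁻⁷)(2930)(69)(6.475×10^-5) = 1.645×10^-5 H.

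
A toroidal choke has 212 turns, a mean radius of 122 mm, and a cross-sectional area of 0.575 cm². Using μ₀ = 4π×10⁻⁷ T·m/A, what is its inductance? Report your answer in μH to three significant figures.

L ≈ 4.24 μH

For a thin toroid, L = μ₀N²A/(2πR).
L = (4π×10⁻⁷)(212)²(5.750×10^-5) / (2π×0.122 m) = 4.237×10^-6 H.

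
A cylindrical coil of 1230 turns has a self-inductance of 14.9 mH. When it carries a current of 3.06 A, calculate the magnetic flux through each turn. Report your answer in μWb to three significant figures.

Φ_B ≈ 37.1 μWb

From L = NΦ_B/I, the flux per turn is Φ_B = LI/N.
Φ_B = (1.490×10^-2 H)(3.06 A)/1230 = 3.707×10^-5 Wb.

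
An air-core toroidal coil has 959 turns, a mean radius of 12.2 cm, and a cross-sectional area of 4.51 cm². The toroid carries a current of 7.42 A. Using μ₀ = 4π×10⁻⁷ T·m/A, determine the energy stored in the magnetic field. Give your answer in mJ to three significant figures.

L = μ₀N²A/(2πR) = (4π×10⁻⁷)(959)²(4.510×10^-4)/(2π×0.122) = 6.800×10^-4 H.
U = ½LI² = ½(6.800×10^-4)(7.42)² = 1.872×10^-2 J.

U ≈ 18.7 mJ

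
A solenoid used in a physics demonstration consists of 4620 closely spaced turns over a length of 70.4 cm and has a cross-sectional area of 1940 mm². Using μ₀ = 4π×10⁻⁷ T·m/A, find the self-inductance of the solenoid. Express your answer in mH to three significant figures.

A = 1940 mm² = 1.940×10^-3 m².
For a long solenoid, L = μ₀N²A/ℓ.
L = (4π×10⁻⁷)(4620)²(1.940×10^-3)/(0.704 m) = 7.391×10^-2 H.

L ≈ 73.9 mH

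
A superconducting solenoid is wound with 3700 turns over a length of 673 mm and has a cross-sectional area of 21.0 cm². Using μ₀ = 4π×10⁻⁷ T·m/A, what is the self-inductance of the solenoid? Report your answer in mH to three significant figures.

L ≈ 53.7 mH

A = 21.0 cm² = 2.100×10^-3 m².
For a long solenoid, L = μ₀N²A/ℓ.
L = (4π×10⁻⁷)(3700)²(2.100×10^-3)/(0.673 m) = 5.368×10^-2 H.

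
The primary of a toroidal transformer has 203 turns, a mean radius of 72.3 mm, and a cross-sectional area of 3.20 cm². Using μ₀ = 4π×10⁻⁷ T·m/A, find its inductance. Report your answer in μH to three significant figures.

L ≈ 36.5 μH

For a thin toroid, L = μ₀N²A/(2πR).
L = (4π×10⁻⁷)(203)²(3.200×10^-4) / (2π×7.230×10^-2 m) = 3.648×10^-5 H.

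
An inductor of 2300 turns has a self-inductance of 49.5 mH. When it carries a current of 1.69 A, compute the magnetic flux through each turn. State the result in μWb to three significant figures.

Φ_B ≈ 36.4 μWb

From L = NΦ_B/I, the flux per turn is Φ_B = LI/N.
Φ_B = (4.950×10^-2 H)(1.69 A)/2300 = 3.637×10^-5 Wb.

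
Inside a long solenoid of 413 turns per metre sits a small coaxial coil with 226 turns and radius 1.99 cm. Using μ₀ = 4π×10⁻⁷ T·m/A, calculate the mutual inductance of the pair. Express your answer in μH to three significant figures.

M ≈ 146 μH

The outer solenoid produces a uniform field B₁ = μ₀n₁I₁ across the inner coil,
so the flux linkage is N₂Φ = N₂B₁A₂ = μ₀n₁N₂A₂·I₁, giving M = μ₀n₁N₂A₂.
A₂ = πr² = π(1.990×10^-2 m)² = 1.244×10^-3 m².
M = (4π×10⁻⁷)(413)(226)(1.244×10^-3) = 1.459×10^-4 H.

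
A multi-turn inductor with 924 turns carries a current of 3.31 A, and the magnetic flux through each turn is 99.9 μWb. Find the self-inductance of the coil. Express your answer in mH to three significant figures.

Self-inductance is defined by L = NΦ_B/I (flux linkage over current).
L = (924)(9.990×10^-5 Wb)/(3.31 A) = 2.789×10^-2 H.

L ≈ 27.9 mH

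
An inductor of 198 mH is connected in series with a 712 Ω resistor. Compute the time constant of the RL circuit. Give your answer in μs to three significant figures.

τ = L/R = (0.198 H)/(712 Ω) = 2.781×10^-4 s.

τ ≈ 278 μs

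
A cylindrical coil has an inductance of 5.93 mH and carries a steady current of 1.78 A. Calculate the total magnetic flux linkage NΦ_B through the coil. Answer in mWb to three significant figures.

From L = NΦ_B/I, the flux linkage is NΦ_B = LI.
NΦ_B = (5.930×10^-3 H)(1.78 A) = 1.056×10^-2 Wb.

NΦ_B ≈ 10.6 mWb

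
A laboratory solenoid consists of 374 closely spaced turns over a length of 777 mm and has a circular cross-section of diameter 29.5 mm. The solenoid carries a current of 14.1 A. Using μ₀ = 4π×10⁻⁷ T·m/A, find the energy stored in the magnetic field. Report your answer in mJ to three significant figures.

U ≈ 15.4 mJ

A = π(d/2)² = π(1.475×10^-2 m)² = 6.8349×10^-4 m².
L = μ₀N²A/ℓ = (4π×10⁻⁷)(374)²(6.8349×10^-4)/(0.777) = 1.546×10^-4 H.
U = ½LI² = ½(1.546×10^-4)(14.1)² = 1.537×10^-2 J.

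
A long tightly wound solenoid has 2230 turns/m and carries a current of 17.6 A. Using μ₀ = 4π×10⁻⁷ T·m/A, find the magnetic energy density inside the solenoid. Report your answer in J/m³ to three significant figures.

B = μ₀nI = (4π×10⁻⁷)(2.230×10^3)(17.6) = 4.932×10^-2 T.
u = B²/(2μ₀) = (4.932×10^-2)²/(2×4π×10⁻⁷) = 967.9 J/m³.

u ≈ 968 J/m³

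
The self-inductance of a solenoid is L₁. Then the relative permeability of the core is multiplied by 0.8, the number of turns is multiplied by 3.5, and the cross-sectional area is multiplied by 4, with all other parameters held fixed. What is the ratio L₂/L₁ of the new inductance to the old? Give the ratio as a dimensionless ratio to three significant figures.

L₂/L₁ = 39.2

For a solenoid, L ∝ μᵣN²A/ℓ.
L₂/L₁ = (0.8) × (3.5)^2 × (4) = 39.2.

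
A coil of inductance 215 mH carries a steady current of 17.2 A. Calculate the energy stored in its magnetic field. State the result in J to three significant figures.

U ≈ 31.8 J

Stored magnetic energy: U = ½LI².
U = ½(0.215 H)(17.2 A)² = 31.8 J.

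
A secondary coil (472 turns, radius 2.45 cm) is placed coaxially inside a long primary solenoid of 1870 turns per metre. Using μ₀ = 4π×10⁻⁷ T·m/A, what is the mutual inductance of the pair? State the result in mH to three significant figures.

M ≈ 2.09 mH

The outer solenoid produces a uniform field B₁ = μ₀n₁I₁ across the inner coil,
so the flux linkage is N₂Φ = N₂B₁A₂ = μ₀n₁N₂A₂·I₁, giving M = μ₀n₁N₂A₂.
A₂ = πr² = π(2.450×10^-2 m)² = 1.886×10^-3 m².
M = (4π×10⁻⁷)(1870)(472)(1.886×10^-3) = 2.092×10^-3 H.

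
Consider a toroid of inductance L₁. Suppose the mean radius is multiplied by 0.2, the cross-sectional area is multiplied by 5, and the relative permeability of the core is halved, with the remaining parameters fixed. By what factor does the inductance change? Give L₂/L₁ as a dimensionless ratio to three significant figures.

L₂/L₁ = 12.5

For a toroid, L ∝ μᵣN²A/R.
L₂/L₁ = (0.2)^-1 × (5) × (0.5) = 12.5.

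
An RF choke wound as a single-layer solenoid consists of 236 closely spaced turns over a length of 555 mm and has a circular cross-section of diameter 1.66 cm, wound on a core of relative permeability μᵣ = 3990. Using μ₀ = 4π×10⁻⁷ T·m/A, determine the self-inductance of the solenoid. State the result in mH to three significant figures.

L ≈ 109 mH

A = π(d/2)² = π(8.300×10^-3 m)² = 2.164×10^-4 m².
For a long solenoid, L = μ₀μᵣN²A/ℓ.
L = (4π×10⁻⁷)(3990)(236)²(2.164×10^-4)/(0.555 m) = 0.1089 H.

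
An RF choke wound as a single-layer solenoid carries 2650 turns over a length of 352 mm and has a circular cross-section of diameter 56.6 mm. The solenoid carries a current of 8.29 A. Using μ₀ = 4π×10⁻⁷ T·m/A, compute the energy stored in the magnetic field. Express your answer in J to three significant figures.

U ≈ 2.17 J

A = π(d/2)² = π(2.830×10^-2 m)² = 2.516×10^-3 m².
L = μ₀N²A/ℓ = (4π×10⁻⁷)(2650)²(2.516×10^-3)/(0.352) = 6.308×10^-2 H.
U = ½LI² = ½(6.308×10^-2)(8.29)² = 2.168 J.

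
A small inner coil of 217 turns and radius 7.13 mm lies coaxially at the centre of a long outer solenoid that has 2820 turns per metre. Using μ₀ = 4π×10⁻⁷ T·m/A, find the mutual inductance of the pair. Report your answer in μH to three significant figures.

The outer solenoid produces a uniform field B₁ = μ₀n₁I₁ across the inner coil,
so the flux linkage is N₂Φ = N₂B₁A₂ = μ₀n₁N₂A₂·I₁, giving M = μ₀n₁N₂A₂.
A₂ = πr² = π(7.130×10^-3 m)² = 1.597×10^-4 m².
M = (4π×10⁻⁷)(2820)(217)(1.597×10^-4) = 1.228×10^-4 H.

M ≈ 123 μH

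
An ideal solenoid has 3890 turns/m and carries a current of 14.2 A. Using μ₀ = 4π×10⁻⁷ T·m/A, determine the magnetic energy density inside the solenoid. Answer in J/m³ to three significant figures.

B = μ₀nI = (4π×10⁻⁷)(3.890×10^3)(14.2) = 6.941×10^-2 T.
u = B²/(2μ₀) = (6.941×10^-2)²/(2×4π×10⁻⁷) = 1.917×10^3 J/m³.

u ≈ 1920 J/m³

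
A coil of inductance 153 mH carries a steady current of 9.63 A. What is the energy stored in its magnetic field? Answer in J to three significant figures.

Stored magnetic energy: U = ½LI².
U = ½(0.153 H)(9.63 A)² = 7.094 J.

U ≈ 7.09 J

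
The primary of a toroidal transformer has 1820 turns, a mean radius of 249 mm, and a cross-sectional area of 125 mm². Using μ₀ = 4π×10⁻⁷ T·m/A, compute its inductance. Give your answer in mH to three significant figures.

For a thin toroid, L = μ₀N²A/(2πR).
L = (4π×10⁻⁷)(1820)²(1.250×10^-4) / (2π×0.249 m) = 3.326×10^-4 H.

L ≈ 0.333 mH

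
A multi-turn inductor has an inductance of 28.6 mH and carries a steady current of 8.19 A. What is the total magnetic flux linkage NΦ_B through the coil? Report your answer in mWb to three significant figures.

NΦ_B ≈ 234 mWb

From L = NΦ_B/I, the flux linkage is NΦ_B = LI.
NΦ_B = (2.860×10^-2 H)(8.19 A) = 0.2342 Wb.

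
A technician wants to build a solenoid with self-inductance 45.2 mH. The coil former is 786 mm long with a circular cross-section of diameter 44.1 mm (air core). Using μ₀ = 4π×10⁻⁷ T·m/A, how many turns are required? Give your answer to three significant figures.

A = π(d/2)² = π(2.205×10^-2 m)² = 1.527×10^-3 m².
From L = μ₀N²A/ℓ, N = √(Lℓ / (μ₀A)).
N = √[(4.520×10^-2)(0.786) / ((4π×10⁻⁷)×1.527×10^-3)] = √(1.851×10^7) ≈ 4302.2.

N ≈ 4300 turns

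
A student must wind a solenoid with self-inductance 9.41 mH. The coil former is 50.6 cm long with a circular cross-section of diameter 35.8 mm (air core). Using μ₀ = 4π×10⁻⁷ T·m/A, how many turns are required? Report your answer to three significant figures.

N ≈ 1940 turns

A = π(d/2)² = π(1.790×10^-2 m)² = 1.007×10^-3 m².
From L = μ₀N²A/ℓ, N = √(Lℓ / (μ₀A)).
N = √[(9.410×10^-3)(0.506) / ((4π×10⁻⁷)×1.007×10^-3)] = √(3.764×10^6) ≈ 1940.2.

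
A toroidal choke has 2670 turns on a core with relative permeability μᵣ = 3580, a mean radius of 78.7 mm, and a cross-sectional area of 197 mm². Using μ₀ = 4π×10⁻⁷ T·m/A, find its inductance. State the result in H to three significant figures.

For a thin toroid, L = μ₀μᵣN²A/(2πR).
L = (4π×10⁻⁷)(3580)(2670)²(1.970×10^-4) / (2π×7.870×10^-2 m) = 12.78 H.

L ≈ 12.8 H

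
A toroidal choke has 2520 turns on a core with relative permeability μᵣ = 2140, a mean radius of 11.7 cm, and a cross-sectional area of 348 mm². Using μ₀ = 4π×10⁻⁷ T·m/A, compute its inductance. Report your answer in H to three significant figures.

L ≈ 8.08 H

For a thin toroid, L = μ₀μᵣN²A/(2πR).
L = (4π×10⁻⁷)(2140)(2520)²(3.480×10^-4) / (2π×0.117 m) = 8.084 H.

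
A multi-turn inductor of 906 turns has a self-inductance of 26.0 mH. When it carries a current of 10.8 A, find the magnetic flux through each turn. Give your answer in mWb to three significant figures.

Φ_B ≈ 0.310 mWb

From L = NΦ_B/I, the flux per turn is Φ_B = LI/N.
Φ_B = (2.600×10^-2 H)(10.8 A)/906 = 3.099×10^-4 Wb.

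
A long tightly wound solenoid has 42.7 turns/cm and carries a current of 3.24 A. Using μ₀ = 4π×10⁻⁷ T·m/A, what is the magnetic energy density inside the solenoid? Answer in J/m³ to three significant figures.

B = μ₀nI = (4π×10⁻⁷)(4.270×10^3)(3.24) = 1.739×10^-2 T.
u = B²/(2μ₀) = (1.739×10^-2)²/(2×4π×10⁻⁷) = 120.3 J/m³.

u ≈ 120 J/m³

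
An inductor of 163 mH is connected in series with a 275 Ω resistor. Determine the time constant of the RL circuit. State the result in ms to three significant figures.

τ ≈ 0.593 ms

τ = L/R = (0.163 H)/(275 Ω) = 5.927×10^-4 s.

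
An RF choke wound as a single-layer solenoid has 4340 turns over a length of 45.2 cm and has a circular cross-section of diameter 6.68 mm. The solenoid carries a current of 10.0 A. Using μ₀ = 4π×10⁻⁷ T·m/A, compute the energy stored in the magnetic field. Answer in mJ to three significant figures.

A = π(d/2)² = π(3.340×10^-3 m)² = 3.5046×10^-5 m².
L = μ₀N²A/ℓ = (4π×10⁻⁷)(4340)²(3.5046×10^-5)/(0.452) = 1.835×10^-3 H.
U = ½LI² = ½(1.835×10^-3)(10.0)² = 9.176×10^-2 J.

U ≈ 91.8 mJ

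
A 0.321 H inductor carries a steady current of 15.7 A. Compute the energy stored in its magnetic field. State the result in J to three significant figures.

U ≈ 39.6 J

Stored magnetic energy: U = ½LI².
U = ½(0.321 H)(15.7 A)² = 39.56 J.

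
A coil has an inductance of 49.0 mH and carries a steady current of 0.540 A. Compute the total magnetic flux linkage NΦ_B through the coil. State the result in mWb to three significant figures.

From L = NΦ_B/I, the flux linkage is NΦ_B = LI.
NΦ_B = (4.900×10^-2 H)(0.540 A) = 2.646×10^-2 Wb.

NΦ_B ≈ 26.5 mWb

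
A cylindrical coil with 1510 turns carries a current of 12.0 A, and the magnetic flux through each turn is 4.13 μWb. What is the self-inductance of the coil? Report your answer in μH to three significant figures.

L ≈ 520 μH

Self-inductance is defined by L = NΦ_B/I (flux linkage over current).
L = (1510)(4.130×10^-6 Wb)/(12.0 A) = 5.197×10^-4 H.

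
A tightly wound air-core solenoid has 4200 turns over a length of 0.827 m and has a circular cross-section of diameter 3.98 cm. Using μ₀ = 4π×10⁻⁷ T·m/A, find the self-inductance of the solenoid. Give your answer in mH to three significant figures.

A = π(d/2)² = π(1.990×10^-2 m)² = 1.244×10^-3 m².
For a long solenoid, L = μ₀N²A/ℓ.
L = (4π×10⁻⁷)(4200)²(1.244×10^-3)/(0.827 m) = 3.3347×10^-2 H.

L ≈ 33.3 mH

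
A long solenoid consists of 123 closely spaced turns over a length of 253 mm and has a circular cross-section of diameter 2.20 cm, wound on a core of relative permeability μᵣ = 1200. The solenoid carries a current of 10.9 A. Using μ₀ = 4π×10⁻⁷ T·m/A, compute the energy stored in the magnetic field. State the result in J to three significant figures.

U ≈ 2.04 J

A = π(d/2)² = π(1.100×10^-2 m)² = 3.801×10^-4 m².
L = μ₀μᵣN²A/ℓ = (4π×10⁻⁷)(1200)(123)²(3.801×10^-4)/(0.253) = 3.428×10^-2 H.
U = ½LI² = ½(3.428×10^-2)(10.9)² = 2.036 J.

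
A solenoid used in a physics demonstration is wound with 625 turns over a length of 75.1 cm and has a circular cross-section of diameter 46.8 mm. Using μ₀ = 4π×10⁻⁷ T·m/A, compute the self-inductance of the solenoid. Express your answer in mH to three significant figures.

L ≈ 1.12 mH

A = π(d/2)² = π(2.340×10^-2 m)² = 1.720×10^-3 m².
For a long solenoid, L = μ₀N²A/ℓ.
L = (4π×10⁻⁷)(625)²(1.720×10^-3)/(0.751 m) = 1.124×10^-3 H.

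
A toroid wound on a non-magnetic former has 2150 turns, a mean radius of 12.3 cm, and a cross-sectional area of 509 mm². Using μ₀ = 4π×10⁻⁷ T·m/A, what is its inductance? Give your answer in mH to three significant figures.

L ≈ 3.83 mH

For a thin toroid, L = μ₀N²A/(2πR).
L = (4π×10⁻⁷)(2150)²(5.090×10^-4) / (2π×0.123 m) = 3.826×10^-3 H.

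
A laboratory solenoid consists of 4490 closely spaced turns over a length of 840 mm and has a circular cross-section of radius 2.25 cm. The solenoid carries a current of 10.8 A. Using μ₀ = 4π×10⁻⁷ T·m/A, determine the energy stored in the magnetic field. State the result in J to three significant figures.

U ≈ 2.80 J

A = πr² = π(2.250×10^-2 m)² = 1.590×10^-3 m².
L = μ₀N²A/ℓ = (4π×10⁻⁷)(4490)²(1.590×10^-3)/(0.84) = 4.797×10^-2 H.
U = ½LI² = ½(4.797×10^-2)(10.8)² = 2.797 J.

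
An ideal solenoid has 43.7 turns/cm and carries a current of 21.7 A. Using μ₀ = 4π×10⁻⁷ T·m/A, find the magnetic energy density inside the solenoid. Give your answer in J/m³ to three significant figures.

B = μ₀nI = (4π×10⁻⁷)(4.370×10^3)(21.7) = 0.1192 T.
u = B²/(2μ₀) = (0.1192)²/(2×4π×10⁻⁷) = 5.650×10^3 J/m³.

u ≈ 5650 J/m³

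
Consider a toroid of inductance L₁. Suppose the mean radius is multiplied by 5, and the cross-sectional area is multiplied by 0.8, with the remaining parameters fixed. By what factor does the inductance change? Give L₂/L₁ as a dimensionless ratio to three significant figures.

For a toroid, L ∝ μᵣN²A/R.
L₂/L₁ = (5)^-1 × (0.8) = 0.160.

L₂/L₁ = 0.160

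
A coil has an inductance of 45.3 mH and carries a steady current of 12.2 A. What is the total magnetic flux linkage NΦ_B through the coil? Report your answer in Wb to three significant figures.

NΦ_B ≈ 0.553 Wb

From L = NΦ_B/I, the flux linkage is NΦ_B = LI.
NΦ_B = (4.530×10^-2 H)(12.2 A) = 0.5527 Wb.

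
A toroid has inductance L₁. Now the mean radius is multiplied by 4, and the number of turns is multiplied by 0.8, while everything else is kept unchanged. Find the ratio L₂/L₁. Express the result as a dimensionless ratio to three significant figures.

L₂/L₁ = 0.160

For a toroid, L ∝ μᵣN²A/R.
L₂/L₁ = (4)^-1 × (0.8)^2 = 0.160.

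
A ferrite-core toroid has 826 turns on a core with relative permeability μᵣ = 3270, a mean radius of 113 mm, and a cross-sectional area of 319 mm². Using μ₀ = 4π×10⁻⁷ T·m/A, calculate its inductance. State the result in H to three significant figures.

L ≈ 1.26 H

For a thin toroid, L = μ₀μᵣN²A/(2πR).
L = (4π×10⁻⁷)(3270)(826)²(3.190×10^-4) / (2π×0.113 m) = 1.26 H.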